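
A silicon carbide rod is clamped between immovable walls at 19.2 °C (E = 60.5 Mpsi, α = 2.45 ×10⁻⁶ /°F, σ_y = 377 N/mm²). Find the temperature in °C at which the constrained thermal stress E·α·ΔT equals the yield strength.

224 °C

E = 60.5 Mpsi = 417.1 GPa.
α = 2.45×10⁻⁶/°F × 9/5 = 4.41×10⁻⁶/K.
σ_y = 377 N/mm² = 377.0 MPa.
E·α·ΔT = 377.0 MPa ⇒ ΔT = 377.0 / (417.1×10³ × 4.41×10⁻⁶) = 204.9 K.
T = 19.2 + 204.9 = 224.1 °C.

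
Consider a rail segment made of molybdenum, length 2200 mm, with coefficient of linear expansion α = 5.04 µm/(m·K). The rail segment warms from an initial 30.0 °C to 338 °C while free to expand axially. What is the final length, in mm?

ΔT = 338 − 30.0 = 308.0 K.
ΔL = α·L₀·ΔT = 5.04×10⁻⁶ × 2200 mm × 308.0 K = 3.42 mm.
L = L₀ + ΔL = 2200 + 3.42 = 2203.4 mm.

2203.4 mm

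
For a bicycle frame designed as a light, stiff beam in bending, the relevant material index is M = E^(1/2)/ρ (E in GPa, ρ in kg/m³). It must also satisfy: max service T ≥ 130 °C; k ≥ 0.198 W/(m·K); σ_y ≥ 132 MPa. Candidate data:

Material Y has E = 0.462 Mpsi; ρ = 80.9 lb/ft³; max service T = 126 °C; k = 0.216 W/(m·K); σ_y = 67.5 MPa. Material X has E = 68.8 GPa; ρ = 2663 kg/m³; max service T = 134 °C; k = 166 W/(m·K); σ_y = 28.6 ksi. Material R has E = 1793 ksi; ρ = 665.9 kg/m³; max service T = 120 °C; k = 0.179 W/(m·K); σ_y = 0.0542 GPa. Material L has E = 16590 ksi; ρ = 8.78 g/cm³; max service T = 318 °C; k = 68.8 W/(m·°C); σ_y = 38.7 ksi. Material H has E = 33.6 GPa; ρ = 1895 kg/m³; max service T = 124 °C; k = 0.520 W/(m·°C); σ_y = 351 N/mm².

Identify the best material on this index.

Screen on constraints: max service T ≥ 130 °C; k ≥ 0.198 W/(m·K); σ_y ≥ 132 MPa. Survivors: material X, material L.
Convert each candidate to consistent units, then evaluate M:
  material X: E = 68.80 GPa, ρ = 2663 kg/m³
  material L: E = 114.4 GPa, ρ = 8780 kg/m³
  material X: M = 3.11×10⁻³
  material L: M = 1.22×10⁻³
Highest index: material X.

material X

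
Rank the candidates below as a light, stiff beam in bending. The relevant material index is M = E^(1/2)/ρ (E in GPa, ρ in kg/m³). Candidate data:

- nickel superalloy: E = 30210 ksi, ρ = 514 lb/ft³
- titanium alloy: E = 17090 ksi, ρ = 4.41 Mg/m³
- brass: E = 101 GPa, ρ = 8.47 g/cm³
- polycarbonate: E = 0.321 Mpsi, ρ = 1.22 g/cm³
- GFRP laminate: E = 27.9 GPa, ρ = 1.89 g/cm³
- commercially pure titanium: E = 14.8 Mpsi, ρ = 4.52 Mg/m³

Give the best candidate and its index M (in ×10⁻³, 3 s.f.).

In SI units:
  nickel superalloy: E = 208.3 GPa, ρ = 8233 kg/m³
  titanium alloy: E = 117.8 GPa, ρ = 4410 kg/m³
  brass: E = 101.0 GPa, ρ = 8470 kg/m³
  polycarbonate: E = 2.213 GPa, ρ = 1220 kg/m³
  GFRP laminate: E = 27.90 GPa, ρ = 1890 kg/m³
  commercially pure titanium: E = 102.0 GPa, ρ = 4520 kg/m³
  GFRP laminate: M = 2.79×10⁻³
  titanium alloy: M = 2.46×10⁻³
  commercially pure titanium: M = 2.23×10⁻³
  nickel superalloy: M = 1.75×10⁻³
  polycarbonate: M = 1.22×10⁻³
  brass: M = 1.19×10⁻³
Highest index: GFRP laminate.

GFRP laminate, M = 2.79×10⁻³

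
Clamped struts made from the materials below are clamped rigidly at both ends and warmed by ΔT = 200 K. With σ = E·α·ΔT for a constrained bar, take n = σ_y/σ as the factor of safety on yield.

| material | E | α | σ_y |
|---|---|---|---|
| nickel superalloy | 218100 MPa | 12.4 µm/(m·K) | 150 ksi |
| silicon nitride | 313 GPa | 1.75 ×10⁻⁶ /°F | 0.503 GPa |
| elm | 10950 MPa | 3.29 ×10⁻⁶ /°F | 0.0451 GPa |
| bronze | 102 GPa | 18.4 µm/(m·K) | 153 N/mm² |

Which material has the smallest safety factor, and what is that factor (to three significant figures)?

bronze, n = 0.408

With everything in SI (GPa, ×10⁻⁶/K, MPa):
  nickel superalloy: E = 218.1, α = 12.4, σ_y = 1034 → σ = 541 MPa, n = 1.91
  silicon nitride: E = 313.0, α = 3.15, σ_y = 503.0 → σ = 197 MPa, n = 2.55
  elm: E = 10.95, α = 5.92, σ_y = 45.10 → σ = 13.0 MPa, n = 3.48
  bronze: E = 102.0, α = 18.4, σ_y = 153.0 → σ = 375 MPa, n = 0.408
The minimum is bronze at n = 0.408.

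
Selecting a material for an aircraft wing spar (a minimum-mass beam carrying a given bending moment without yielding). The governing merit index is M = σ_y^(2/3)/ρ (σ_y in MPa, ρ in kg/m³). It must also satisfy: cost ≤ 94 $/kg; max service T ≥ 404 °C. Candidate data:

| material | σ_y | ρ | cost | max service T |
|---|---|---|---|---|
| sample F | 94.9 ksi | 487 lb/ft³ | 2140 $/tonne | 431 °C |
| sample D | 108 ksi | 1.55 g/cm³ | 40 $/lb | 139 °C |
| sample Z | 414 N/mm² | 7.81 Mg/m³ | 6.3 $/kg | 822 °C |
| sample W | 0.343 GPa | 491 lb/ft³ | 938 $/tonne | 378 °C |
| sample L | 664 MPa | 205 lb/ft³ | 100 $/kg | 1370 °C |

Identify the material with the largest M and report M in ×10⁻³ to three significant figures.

Screen on constraints: cost ≤ 94 $/kg; max service T ≥ 404 °C. Survivors: sample F, sample Z.
Normalizing units and computing the index:
  sample F: σ_y = 654.3 MPa, ρ = 7801 kg/m³
  sample Z: σ_y = 414.0 MPa, ρ = 7810 kg/m³
  sample F: M = 9.66×10⁻³
  sample Z: M = 7.11×10⁻³
Sample F has the largest M.

sample F, M = 9.66×10⁻³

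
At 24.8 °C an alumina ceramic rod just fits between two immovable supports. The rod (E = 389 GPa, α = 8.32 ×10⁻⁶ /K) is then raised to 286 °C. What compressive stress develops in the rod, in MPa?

845 MPa

ΔT = 261.2 K. Constrained thermal stress σ = E·α·ΔT = 389.0×10³ MPa × 8.32×10⁻⁶ × 261.2 = 845 MPa (compressive).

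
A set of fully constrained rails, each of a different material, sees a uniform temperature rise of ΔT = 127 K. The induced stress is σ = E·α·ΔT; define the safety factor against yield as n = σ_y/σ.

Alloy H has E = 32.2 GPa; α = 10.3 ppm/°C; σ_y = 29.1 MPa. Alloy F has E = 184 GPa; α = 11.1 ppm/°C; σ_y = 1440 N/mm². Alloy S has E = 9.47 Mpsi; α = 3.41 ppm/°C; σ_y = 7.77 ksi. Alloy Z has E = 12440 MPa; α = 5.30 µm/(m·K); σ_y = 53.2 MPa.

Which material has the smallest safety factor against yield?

Converting E to GPa, α to ×10⁻⁶/K, σ_y to MPa, then σ and n for each:
  alloy H: E = 32.20, α = 10.3, σ_y = 29.10 → σ = 42.1 MPa, n = 0.691
  alloy F: E = 184.0, α = 11.1, σ_y = 1440 → σ = 259 MPa, n = 5.55
  alloy S: E = 65.29, α = 3.41, σ_y = 53.57 → σ = 28.3 MPa, n = 1.89
  alloy Z: E = 12.44, α = 5.30, σ_y = 53.20 → σ = 8.37 MPa, n = 6.35
Alloy H has the lowest safety factor, n = 0.691.

alloy H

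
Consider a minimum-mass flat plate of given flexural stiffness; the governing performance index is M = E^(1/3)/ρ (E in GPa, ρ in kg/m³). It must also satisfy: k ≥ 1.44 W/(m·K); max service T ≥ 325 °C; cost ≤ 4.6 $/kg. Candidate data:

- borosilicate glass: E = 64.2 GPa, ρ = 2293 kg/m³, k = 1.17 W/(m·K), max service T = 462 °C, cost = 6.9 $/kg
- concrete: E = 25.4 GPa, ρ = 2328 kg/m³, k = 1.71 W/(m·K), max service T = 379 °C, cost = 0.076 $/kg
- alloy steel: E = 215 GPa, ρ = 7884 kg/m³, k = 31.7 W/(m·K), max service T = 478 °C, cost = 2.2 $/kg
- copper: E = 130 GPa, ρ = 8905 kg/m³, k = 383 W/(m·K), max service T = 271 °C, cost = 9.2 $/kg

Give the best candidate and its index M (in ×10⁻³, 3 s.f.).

Screen on constraints: k ≥ 1.44 W/(m·K); max service T ≥ 325 °C; cost ≤ 4.6 $/kg. Survivors: concrete, alloy steel.
Evaluate M for each candidate:
  concrete: M = 1.26×10⁻³
  alloy steel: M = 0.760×10⁻³
Highest index: concrete.

concrete, M = 1.26×10⁻³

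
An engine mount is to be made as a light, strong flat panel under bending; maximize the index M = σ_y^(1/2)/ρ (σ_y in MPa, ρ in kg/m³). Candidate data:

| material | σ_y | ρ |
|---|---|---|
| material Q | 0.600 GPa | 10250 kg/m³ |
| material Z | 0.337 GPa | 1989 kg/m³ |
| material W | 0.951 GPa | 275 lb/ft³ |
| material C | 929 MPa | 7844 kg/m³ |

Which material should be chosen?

Convert each candidate to consistent units, then evaluate M:
  material Q: σ_y = 600.0 MPa, ρ = 10250 kg/m³
  material Z: σ_y = 337.0 MPa, ρ = 1989 kg/m³
  material W: σ_y = 951.0 MPa, ρ = 4405 kg/m³
  material C: σ_y = 929.0 MPa, ρ = 7844 kg/m³
  material Z: M = 9.23×10⁻³
  material W: M = 7.00×10⁻³
  material C: M = 3.89×10⁻³
  material Q: M = 2.39×10⁻³
The maximum is for material Z.

material Z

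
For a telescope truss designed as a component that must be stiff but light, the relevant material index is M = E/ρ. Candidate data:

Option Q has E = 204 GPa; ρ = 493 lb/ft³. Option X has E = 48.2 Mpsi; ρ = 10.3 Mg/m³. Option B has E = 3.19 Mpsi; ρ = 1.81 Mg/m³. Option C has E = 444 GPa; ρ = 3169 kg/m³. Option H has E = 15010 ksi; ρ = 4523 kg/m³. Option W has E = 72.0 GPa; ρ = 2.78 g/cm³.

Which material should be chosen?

option C

Normalizing units and computing the index:
  option Q: E = 204.0 GPa, ρ = 7897 kg/m³
  option X: E = 332.3 GPa, ρ = 10300 kg/m³
  option B: E = 21.99 GPa, ρ = 1810 kg/m³
  option C: E = 444.0 GPa, ρ = 3169 kg/m³
  option H: E = 103.5 GPa, ρ = 4523 kg/m³
  option W: E = 72.00 GPa, ρ = 2780 kg/m³
  option C: M = 140 MN·m/kg
  option X: M = 32.3 MN·m/kg
  option W: M = 25.9 MN·m/kg
  option Q: M = 25.8 MN·m/kg
  option H: M = 22.9 MN·m/kg
  option B: M = 12.2 MN·m/kg
Option C has the largest M.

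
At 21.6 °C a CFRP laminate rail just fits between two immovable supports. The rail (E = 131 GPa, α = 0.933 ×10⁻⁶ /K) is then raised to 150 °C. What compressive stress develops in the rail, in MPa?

ΔT = 128.4 K. Constrained thermal stress σ = E·α·ΔT = 131.0×10³ MPa × 0.933×10⁻⁶ × 128.4 = 15.7 MPa (compressive).

15.7 MPa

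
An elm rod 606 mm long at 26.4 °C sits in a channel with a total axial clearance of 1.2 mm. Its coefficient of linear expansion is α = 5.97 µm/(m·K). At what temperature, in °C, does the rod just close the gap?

α·L₀·ΔT = 1.2 mm ⇒ ΔT = 1.2 / (5.97×10⁻⁶ × 606.0) = 331.7 K.
T = 26.4 + 331.7 = 358.1 °C.

358 °C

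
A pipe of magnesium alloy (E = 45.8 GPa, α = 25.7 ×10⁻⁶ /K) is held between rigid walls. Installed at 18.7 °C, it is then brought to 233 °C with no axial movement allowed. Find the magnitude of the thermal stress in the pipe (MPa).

ΔT = 214.3 K. Constrained thermal stress σ = E·α·ΔT = 45.80×10³ MPa × 25.7×10⁻⁶ × 214.3 = 252 MPa (compressive).

252 MPa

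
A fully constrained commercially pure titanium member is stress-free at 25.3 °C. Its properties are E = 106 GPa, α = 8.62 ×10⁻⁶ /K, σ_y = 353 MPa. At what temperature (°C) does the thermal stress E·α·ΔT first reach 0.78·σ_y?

327 °C

E·α·ΔT = 275.3 MPa ⇒ ΔT = 275.3 / (106.0×10³ × 8.62×10⁻⁶) = 301.3 K.
T = 25.3 + 301.3 = 326.6 °C.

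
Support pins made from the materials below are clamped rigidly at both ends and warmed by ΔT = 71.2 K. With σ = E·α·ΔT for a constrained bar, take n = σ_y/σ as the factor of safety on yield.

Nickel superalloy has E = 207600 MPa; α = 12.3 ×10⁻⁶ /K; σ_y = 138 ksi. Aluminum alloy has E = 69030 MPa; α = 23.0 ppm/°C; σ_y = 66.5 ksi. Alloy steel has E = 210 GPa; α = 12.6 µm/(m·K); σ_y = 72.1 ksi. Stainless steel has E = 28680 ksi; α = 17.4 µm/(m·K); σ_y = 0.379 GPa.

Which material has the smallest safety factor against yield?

stainless steel

With everything in SI (GPa, ×10⁻⁶/K, MPa):
  nickel superalloy: E = 207.6, α = 12.3, σ_y = 951.5 → σ = 182 MPa, n = 5.23
  aluminum alloy: E = 69.03, α = 23.0, σ_y = 458.5 → σ = 113 MPa, n = 4.06
  alloy steel: E = 210.0, α = 12.6, σ_y = 497.1 → σ = 188 MPa, n = 2.64
  stainless steel: E = 197.7, α = 17.4, σ_y = 379.0 → σ = 245 MPa, n = 1.55
The minimum is stainless steel at n = 1.55.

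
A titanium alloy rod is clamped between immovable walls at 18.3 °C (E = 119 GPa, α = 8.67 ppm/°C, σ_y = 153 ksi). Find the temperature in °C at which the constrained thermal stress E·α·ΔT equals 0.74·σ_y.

775 °C

σ_y = 153 ksi = 1055 MPa.
E·α·ΔT = 780.6 MPa ⇒ ΔT = 780.6 / (119.0×10³ × 8.67×10⁻⁶) = 756.6 K.
T = 18.3 + 756.6 = 774.9 °C.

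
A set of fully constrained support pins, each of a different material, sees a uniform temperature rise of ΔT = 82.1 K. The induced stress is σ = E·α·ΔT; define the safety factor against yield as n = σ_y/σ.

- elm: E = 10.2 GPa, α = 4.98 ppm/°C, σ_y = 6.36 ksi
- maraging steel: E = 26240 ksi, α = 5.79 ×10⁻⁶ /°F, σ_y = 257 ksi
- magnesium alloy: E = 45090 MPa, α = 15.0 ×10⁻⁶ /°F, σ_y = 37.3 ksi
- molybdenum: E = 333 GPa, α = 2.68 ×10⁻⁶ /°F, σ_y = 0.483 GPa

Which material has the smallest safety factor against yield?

Converting E to GPa, α to ×10⁻⁶/K, σ_y to MPa, then σ and n for each:
  elm: E = 10.20, α = 4.98, σ_y = 43.85 → σ = 4.17 MPa, n = 10.5
  maraging steel: E = 180.9, α = 10.4, σ_y = 1772 → σ = 155 MPa, n = 11.4
  magnesium alloy: E = 45.09, α = 27.0, σ_y = 257.2 → σ = 100 MPa, n = 2.57
  molybdenum: E = 333.0, α = 4.82, σ_y = 483.0 → σ = 132 MPa, n = 3.66
Smallest n: magnesium alloy with n = 2.57.

magnesium alloy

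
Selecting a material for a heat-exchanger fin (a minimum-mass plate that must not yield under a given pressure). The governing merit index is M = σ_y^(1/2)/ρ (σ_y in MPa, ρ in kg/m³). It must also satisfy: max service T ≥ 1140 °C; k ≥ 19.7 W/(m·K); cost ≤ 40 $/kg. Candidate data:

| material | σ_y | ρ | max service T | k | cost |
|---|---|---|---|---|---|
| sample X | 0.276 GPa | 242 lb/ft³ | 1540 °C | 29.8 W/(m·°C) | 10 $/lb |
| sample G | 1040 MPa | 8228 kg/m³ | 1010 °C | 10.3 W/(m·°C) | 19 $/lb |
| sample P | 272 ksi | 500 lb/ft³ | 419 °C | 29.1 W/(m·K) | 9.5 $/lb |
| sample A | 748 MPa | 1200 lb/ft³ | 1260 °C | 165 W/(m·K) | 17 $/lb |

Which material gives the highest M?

sample X

Screen on constraints: max service T ≥ 1140 °C; k ≥ 19.7 W/(m·K); cost ≤ 40 $/kg. Survivors: sample X, sample A.
Putting every candidate on a common basis:
  sample X: σ_y = 276.0 MPa, ρ = 3876 kg/m³
  sample A: σ_y = 748.0 MPa, ρ = 19220 kg/m³
  sample X: M = 4.29×10⁻³
  sample A: M = 1.42×10⁻³
Sample X ranks first.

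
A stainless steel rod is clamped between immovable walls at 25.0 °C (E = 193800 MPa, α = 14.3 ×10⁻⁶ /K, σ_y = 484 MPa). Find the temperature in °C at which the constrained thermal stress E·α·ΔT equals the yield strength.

E = 193800 MPa = 193.8 GPa.
E·α·ΔT = 484.0 MPa ⇒ ΔT = 484.0 / (193.8×10³ × 14.3×10⁻⁶) = 174.6 K.
T = 25.0 + 174.6 = 199.6 °C.

200 °C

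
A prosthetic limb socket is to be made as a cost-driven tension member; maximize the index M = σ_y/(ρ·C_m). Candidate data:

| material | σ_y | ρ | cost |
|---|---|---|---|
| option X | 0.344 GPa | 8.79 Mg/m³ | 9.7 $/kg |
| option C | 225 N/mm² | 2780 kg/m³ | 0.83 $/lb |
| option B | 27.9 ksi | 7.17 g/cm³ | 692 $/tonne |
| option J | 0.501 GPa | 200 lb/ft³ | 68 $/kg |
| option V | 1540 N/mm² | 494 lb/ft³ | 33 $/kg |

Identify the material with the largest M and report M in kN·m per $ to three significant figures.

Putting every candidate on a common basis:
  option X: σ_y = 344.0 MPa, ρ = 8790 kg/m³, cost = 9.700 $/kg
  option C: σ_y = 225.0 MPa, ρ = 2780 kg/m³, cost = 1.830 $/kg
  option B: σ_y = 192.4 MPa, ρ = 7170 kg/m³, cost = 0.6920 $/kg
  option J: σ_y = 501.0 MPa, ρ = 3204 kg/m³, cost = 68.00 $/kg
  option V: σ_y = 1540 MPa, ρ = 7913 kg/m³, cost = 33.00 $/kg
  option C: M = 44.2 kN·m per $
  option B: M = 38.8 kN·m per $
  option V: M = 5.90 kN·m per $
  option X: M = 4.03 kN·m per $
  option J: M = 2.30 kN·m per $
Option C ranks first.

option C, M = 44.2 kN·m per $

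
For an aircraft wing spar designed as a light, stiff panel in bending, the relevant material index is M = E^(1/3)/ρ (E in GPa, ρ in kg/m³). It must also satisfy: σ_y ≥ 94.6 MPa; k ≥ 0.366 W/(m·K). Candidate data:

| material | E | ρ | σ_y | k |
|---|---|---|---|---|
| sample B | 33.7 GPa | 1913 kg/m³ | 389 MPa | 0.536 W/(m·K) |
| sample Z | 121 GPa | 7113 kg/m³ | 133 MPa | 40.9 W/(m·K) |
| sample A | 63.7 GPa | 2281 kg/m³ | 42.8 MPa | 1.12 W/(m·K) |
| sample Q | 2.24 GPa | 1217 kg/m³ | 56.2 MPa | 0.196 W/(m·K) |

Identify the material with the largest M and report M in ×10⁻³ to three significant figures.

Screen on constraints: σ_y ≥ 94.6 MPa; k ≥ 0.366 W/(m·K). Survivors: sample B, sample Z.
Evaluate M for each candidate:
  sample B: M = 1.69×10⁻³
  sample Z: M = 0.695×10⁻³
Highest index: sample B.

sample B, M = 1.69×10⁻³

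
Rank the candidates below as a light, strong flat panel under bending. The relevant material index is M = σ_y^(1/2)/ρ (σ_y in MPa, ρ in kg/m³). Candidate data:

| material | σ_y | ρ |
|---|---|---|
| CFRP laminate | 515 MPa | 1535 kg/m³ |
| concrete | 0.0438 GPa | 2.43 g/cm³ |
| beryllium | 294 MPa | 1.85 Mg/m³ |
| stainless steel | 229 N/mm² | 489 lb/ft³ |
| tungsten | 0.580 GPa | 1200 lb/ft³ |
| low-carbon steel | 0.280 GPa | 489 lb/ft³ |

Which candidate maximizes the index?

CFRP laminate

Convert each candidate to consistent units, then evaluate M:
  CFRP laminate: σ_y = 515.0 MPa, ρ = 1535 kg/m³
  concrete: σ_y = 43.80 MPa, ρ = 2430 kg/m³
  beryllium: σ_y = 294.0 MPa, ρ = 1850 kg/m³
  stainless steel: σ_y = 229.0 MPa, ρ = 7833 kg/m³
  tungsten: σ_y = 580.0 MPa, ρ = 19220 kg/m³
  low-carbon steel: σ_y = 280.0 MPa, ρ = 7833 kg/m³
  CFRP laminate: M = 14.8×10⁻³
  beryllium: M = 9.27×10⁻³
  concrete: M = 2.72×10⁻³
  low-carbon steel: M = 2.14×10⁻³
  stainless steel: M = 1.93×10⁻³
  tungsten: M = 1.25×10⁻³
CFRP laminate ranks first.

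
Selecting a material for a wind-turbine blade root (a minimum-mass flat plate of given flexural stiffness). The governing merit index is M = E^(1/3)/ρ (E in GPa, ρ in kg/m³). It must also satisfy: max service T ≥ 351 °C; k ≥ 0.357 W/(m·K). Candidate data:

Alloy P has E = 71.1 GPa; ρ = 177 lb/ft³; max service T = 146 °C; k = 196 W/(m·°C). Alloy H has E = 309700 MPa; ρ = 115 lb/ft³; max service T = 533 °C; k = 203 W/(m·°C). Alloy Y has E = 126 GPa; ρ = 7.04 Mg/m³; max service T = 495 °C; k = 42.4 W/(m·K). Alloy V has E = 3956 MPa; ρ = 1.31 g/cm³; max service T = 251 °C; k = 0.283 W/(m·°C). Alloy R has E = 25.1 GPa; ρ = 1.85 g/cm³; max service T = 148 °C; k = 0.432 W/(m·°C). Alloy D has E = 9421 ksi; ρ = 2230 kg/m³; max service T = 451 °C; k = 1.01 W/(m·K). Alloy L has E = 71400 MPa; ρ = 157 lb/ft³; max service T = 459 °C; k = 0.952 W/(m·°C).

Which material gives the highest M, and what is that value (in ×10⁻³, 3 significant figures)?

alloy H, M = 3.67×10⁻³

Screen on constraints: max service T ≥ 351 °C; k ≥ 0.357 W/(m·K). Survivors: alloy H, alloy Y, alloy D, alloy L.
After converting to SI:
  alloy H: E = 309.7 GPa, ρ = 1842 kg/m³
  alloy Y: E = 126.0 GPa, ρ = 7040 kg/m³
  alloy D: E = 64.96 GPa, ρ = 2230 kg/m³
  alloy L: E = 71.40 GPa, ρ = 2515 kg/m³
  alloy H: M = 3.67×10⁻³
  alloy D: M = 1.80×10⁻³
  alloy L: M = 1.65×10⁻³
  alloy Y: M = 0.712×10⁻³
Alloy H has the largest M.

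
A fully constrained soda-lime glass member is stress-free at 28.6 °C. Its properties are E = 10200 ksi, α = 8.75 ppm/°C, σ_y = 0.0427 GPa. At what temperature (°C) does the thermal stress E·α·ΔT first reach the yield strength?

98.0 °C

E = 10200 ksi = 70.33 GPa.
σ_y = 0.0427 GPa = 42.70 MPa.
E·α·ΔT = 42.70 MPa ⇒ ΔT = 42.70 / (70.33×10³ × 8.75×10⁻⁶) = 69.39 K.
T = 28.6 + 69.39 = 97.99 °C.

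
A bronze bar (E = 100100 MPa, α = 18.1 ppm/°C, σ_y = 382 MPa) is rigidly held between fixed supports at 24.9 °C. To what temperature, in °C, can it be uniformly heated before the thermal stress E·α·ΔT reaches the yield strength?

E = 100100 MPa = 100.1 GPa.
E·α·ΔT = 382.0 MPa ⇒ ΔT = 382.0 / (100.1×10³ × 18.1×10⁻⁶) = 210.8 K.
T = 24.9 + 210.8 = 235.7 °C.

236 °C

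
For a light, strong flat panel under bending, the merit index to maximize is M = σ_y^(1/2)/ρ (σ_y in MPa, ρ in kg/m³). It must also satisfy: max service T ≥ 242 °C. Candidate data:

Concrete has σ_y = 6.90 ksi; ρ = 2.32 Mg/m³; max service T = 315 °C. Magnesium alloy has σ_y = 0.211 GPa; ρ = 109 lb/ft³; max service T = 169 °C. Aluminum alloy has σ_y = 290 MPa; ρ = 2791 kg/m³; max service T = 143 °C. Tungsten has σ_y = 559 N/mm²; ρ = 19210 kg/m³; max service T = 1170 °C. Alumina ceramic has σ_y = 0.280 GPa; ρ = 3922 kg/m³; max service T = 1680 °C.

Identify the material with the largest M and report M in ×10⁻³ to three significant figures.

Screen on constraints: max service T ≥ 242 °C. Survivors: concrete, tungsten, alumina ceramic.
Putting every candidate on a common basis:
  concrete: σ_y = 47.57 MPa, ρ = 2320 kg/m³
  tungsten: σ_y = 559.0 MPa, ρ = 19210 kg/m³
  alumina ceramic: σ_y = 280.0 MPa, ρ = 3922 kg/m³
  alumina ceramic: M = 4.27×10⁻³
  concrete: M = 2.97×10⁻³
  tungsten: M = 1.23×10⁻³
Alumina ceramic ranks first.

alumina ceramic, M = 4.27×10⁻³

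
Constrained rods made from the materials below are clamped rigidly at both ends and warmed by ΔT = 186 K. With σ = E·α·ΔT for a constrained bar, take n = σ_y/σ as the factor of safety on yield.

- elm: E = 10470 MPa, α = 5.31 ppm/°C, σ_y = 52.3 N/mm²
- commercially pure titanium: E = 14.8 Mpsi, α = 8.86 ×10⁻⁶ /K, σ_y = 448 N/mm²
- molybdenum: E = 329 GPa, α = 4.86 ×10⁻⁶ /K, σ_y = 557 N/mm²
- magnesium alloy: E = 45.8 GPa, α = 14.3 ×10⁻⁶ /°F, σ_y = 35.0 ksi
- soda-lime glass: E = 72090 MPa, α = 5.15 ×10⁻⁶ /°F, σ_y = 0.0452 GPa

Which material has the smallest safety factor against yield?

Per material, after unit conversion:
  elm: E = 10.47, α = 5.31, σ_y = 52.30 → σ = 10.3 MPa, n = 5.06
  commercially pure titanium: E = 102.0, α = 8.86, σ_y = 448.0 → σ = 168 MPa, n = 2.66
  molybdenum: E = 329.0, α = 4.86, σ_y = 557.0 → σ = 297 MPa, n = 1.87
  magnesium alloy: E = 45.80, α = 25.7, σ_y = 241.3 → σ = 219 MPa, n = 1.10
  soda-lime glass: E = 72.09, α = 9.27, σ_y = 45.20 → σ = 124 MPa, n = 0.364
Smallest n: soda-lime glass with n = 0.364.

soda-lime glass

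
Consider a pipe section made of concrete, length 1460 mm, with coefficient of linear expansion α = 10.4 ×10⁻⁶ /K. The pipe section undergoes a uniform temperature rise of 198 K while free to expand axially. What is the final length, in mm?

1463.0 mm

ΔL = α·L₀·ΔT = 10.4×10⁻⁶ × 1460 mm × 198.0 K = 3.01 mm.
L = L₀ + ΔL = 1460 + 3.01 = 1463.0 mm.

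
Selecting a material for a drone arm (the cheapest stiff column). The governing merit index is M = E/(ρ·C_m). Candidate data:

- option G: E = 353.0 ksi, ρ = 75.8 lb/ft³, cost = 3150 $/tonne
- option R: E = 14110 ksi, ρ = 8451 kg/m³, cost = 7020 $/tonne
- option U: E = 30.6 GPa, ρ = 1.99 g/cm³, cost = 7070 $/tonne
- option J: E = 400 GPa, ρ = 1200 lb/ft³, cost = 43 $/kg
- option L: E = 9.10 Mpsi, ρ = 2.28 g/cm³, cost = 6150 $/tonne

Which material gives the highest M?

Normalizing units and computing the index:
  option G: E = 2.434 GPa, ρ = 1214 kg/m³, cost = 3.150 $/kg
  option R: E = 97.29 GPa, ρ = 8451 kg/m³, cost = 7.020 $/kg
  option U: E = 30.60 GPa, ρ = 1990 kg/m³, cost = 7.070 $/kg
  option J: E = 400.0 GPa, ρ = 19220 kg/m³, cost = 43.00 $/kg
  option L: E = 62.74 GPa, ρ = 2280 kg/m³, cost = 6.150 $/kg
  option L: M = 4.47 MN·m per $
  option U: M = 2.17 MN·m per $
  option R: M = 1.64 MN·m per $
  option G: M = 0.636 MN·m per $
  option J: M = 0.484 MN·m per $
Highest index: option L.

option L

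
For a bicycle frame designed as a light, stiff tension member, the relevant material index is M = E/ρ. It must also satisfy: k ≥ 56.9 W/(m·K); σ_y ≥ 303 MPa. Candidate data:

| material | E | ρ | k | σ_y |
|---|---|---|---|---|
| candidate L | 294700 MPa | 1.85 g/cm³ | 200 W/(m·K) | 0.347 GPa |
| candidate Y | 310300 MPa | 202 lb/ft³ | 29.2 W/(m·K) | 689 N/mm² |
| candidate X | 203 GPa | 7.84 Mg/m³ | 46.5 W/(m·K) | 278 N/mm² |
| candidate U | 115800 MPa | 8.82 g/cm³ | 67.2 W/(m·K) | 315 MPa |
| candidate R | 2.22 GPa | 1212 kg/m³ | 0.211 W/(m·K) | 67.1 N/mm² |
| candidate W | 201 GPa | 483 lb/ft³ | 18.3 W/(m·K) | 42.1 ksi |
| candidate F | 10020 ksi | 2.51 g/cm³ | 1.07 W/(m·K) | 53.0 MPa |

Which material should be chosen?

Screen on constraints: k ≥ 56.9 W/(m·K); σ_y ≥ 303 MPa. Survivors: candidate L, candidate U.
Normalizing units and computing the index:
  candidate L: E = 294.7 GPa, ρ = 1850 kg/m³
  candidate U: E = 115.8 GPa, ρ = 8820 kg/m³
  candidate L: M = 159 MN·m/kg
  candidate U: M = 13.1 MN·m/kg
Candidate L ranks first.

candidate L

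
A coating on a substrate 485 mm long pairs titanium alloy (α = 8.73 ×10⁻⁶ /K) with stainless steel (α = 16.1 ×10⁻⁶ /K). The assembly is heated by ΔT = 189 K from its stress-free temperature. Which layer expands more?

α(titanium alloy) = 8.73×10⁻⁶/K vs α(stainless steel) = 16.1×10⁻⁶/K.
Higher α expands more for the same ΔT: stainless steel.

stainless steel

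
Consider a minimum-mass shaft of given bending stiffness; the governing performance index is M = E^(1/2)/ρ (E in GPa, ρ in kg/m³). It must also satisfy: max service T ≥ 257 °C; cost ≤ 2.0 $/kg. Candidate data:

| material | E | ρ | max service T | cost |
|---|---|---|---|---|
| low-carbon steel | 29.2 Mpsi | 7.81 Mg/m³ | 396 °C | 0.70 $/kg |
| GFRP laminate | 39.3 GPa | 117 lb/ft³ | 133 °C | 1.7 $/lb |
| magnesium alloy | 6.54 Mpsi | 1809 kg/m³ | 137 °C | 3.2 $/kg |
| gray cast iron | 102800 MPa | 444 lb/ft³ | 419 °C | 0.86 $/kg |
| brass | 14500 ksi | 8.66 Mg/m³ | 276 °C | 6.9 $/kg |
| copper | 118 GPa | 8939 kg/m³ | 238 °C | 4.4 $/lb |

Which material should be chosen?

low-carbon steel

Screen on constraints: max service T ≥ 257 °C; cost ≤ 2.0 $/kg. Survivors: low-carbon steel, gray cast iron.
After converting to SI:
  low-carbon steel: E = 201.3 GPa, ρ = 7810 kg/m³
  gray cast iron: E = 102.8 GPa, ρ = 7112 kg/m³
  low-carbon steel: M = 1.82×10⁻³
  gray cast iron: M = 1.43×10⁻³
Highest index: low-carbon steel.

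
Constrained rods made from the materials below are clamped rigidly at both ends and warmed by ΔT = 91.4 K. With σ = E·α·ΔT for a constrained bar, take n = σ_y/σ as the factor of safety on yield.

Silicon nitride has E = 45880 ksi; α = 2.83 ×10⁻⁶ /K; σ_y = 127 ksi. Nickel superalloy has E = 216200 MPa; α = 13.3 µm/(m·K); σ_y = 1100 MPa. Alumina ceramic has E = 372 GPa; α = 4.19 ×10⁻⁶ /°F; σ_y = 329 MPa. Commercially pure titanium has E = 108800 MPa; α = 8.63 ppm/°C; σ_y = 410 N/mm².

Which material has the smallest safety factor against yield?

alumina ceramic

Converting E to GPa, α to ×10⁻⁶/K, σ_y to MPa, then σ and n for each:
  silicon nitride: E = 316.3, α = 2.83, σ_y = 875.6 → σ = 81.8 MPa, n = 10.7
  nickel superalloy: E = 216.2, α = 13.3, σ_y = 1100 → σ = 263 MPa, n = 4.19
  alumina ceramic: E = 372.0, α = 7.54, σ_y = 329.0 → σ = 256 MPa, n = 1.28
  commercially pure titanium: E = 108.8, α = 8.63, σ_y = 410.0 → σ = 85.8 MPa, n = 4.78
Alumina ceramic has the lowest safety factor, n = 1.28.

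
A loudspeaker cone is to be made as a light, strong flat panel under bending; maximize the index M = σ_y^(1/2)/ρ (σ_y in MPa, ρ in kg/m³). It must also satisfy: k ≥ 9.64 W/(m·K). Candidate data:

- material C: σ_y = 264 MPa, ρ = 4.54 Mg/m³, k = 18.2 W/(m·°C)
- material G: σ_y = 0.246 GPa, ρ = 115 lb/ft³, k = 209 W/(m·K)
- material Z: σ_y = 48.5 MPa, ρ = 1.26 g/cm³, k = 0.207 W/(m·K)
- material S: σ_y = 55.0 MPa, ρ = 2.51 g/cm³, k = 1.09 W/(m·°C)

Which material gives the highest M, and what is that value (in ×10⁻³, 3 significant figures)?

Screen on constraints: k ≥ 9.64 W/(m·K). Survivors: material C, material G.
After converting to SI:
  material C: σ_y = 264.0 MPa, ρ = 4540 kg/m³
  material G: σ_y = 246.0 MPa, ρ = 1842 kg/m³
  material G: M = 8.51×10⁻³
  material C: M = 3.58×10⁻³
The maximum is for material G.

material G, M = 8.51×10⁻³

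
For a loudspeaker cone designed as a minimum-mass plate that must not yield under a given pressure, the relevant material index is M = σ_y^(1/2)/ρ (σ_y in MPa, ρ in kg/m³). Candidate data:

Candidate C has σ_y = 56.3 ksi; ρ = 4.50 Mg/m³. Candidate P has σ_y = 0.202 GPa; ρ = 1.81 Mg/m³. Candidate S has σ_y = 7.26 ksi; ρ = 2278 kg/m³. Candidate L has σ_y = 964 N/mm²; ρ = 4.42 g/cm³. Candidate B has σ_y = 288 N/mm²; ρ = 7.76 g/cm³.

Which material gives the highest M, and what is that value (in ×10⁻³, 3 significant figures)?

candidate P, M = 7.85×10⁻³

Normalizing units and computing the index:
  candidate C: σ_y = 388.2 MPa, ρ = 4500 kg/m³
  candidate P: σ_y = 202.0 MPa, ρ = 1810 kg/m³
  candidate S: σ_y = 50.06 MPa, ρ = 2278 kg/m³
  candidate L: σ_y = 964.0 MPa, ρ = 4420 kg/m³
  candidate B: σ_y = 288.0 MPa, ρ = 7760 kg/m³
  candidate P: M = 7.85×10⁻³
  candidate L: M = 7.02×10⁻³
  candidate C: M = 4.38×10⁻³
  candidate S: M = 3.11×10⁻³
  candidate B: M = 2.19×10⁻³
Candidate P ranks first.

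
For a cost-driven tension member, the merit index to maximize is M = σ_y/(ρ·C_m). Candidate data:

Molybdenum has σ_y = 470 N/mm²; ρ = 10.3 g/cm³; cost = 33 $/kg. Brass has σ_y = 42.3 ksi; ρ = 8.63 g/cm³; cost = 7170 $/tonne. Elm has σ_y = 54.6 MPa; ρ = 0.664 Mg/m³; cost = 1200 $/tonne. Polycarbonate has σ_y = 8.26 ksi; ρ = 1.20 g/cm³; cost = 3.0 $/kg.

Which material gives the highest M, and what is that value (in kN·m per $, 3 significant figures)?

In SI units:
  molybdenum: σ_y = 470.0 MPa, ρ = 10300 kg/m³, cost = 33.00 $/kg
  brass: σ_y = 291.6 MPa, ρ = 8630 kg/m³, cost = 7.170 $/kg
  elm: σ_y = 54.60 MPa, ρ = 664.0 kg/m³, cost = 1.200 $/kg
  polycarbonate: σ_y = 56.95 MPa, ρ = 1200 kg/m³, cost = 3.000 $/kg
  elm: M = 68.5 kN·m per $
  polycarbonate: M = 15.8 kN·m per $
  brass: M = 4.71 kN·m per $
  molybdenum: M = 1.38 kN·m per $
The maximum is for elm.

elm, M = 68.5 kN·m per $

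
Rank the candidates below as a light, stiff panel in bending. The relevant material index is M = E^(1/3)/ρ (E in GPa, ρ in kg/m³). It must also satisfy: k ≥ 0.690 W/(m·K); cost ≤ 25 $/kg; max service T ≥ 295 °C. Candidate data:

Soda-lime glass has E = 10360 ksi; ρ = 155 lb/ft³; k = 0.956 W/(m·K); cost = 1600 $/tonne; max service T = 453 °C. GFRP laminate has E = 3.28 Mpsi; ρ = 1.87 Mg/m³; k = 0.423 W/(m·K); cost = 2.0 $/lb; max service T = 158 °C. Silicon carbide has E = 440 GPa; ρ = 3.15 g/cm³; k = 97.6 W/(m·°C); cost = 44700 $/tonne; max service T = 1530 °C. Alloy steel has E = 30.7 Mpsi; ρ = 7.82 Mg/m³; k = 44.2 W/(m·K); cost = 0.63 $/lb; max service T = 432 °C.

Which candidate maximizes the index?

soda-lime glass

Screen on constraints: k ≥ 0.690 W/(m·K); cost ≤ 25 $/kg; max service T ≥ 295 °C. Survivors: soda-lime glass, alloy steel.
After converting to SI:
  soda-lime glass: E = 71.43 GPa, ρ = 2483 kg/m³
  alloy steel: E = 211.7 GPa, ρ = 7820 kg/m³
  soda-lime glass: M = 1.67×10⁻³
  alloy steel: M = 0.762×10⁻³
Highest index: soda-lime glass.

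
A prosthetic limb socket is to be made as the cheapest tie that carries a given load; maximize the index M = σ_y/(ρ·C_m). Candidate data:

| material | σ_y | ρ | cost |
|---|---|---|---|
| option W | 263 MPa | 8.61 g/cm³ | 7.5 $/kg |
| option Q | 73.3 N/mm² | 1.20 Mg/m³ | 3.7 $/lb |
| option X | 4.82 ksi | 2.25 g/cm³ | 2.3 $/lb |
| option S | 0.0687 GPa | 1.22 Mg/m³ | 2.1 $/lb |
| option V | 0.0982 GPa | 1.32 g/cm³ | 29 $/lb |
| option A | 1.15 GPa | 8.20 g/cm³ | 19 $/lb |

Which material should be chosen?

option S

In SI units:
  option W: σ_y = 263.0 MPa, ρ = 8610 kg/m³, cost = 7.500 $/kg
  option Q: σ_y = 73.30 MPa, ρ = 1200 kg/m³, cost = 8.157 $/kg
  option X: σ_y = 33.23 MPa, ρ = 2250 kg/m³, cost = 5.071 $/kg
  option S: σ_y = 68.70 MPa, ρ = 1220 kg/m³, cost = 4.630 $/kg
  option V: σ_y = 98.20 MPa, ρ = 1320 kg/m³, cost = 63.93 $/kg
  option A: σ_y = 1150 MPa, ρ = 8200 kg/m³, cost = 41.89 $/kg
  option S: M = 12.2 kN·m per $
  option Q: M = 7.49 kN·m per $
  option W: M = 4.07 kN·m per $
  option A: M = 3.35 kN·m per $
  option X: M = 2.91 kN·m per $
  option V: M = 1.16 kN·m per $
Highest index: option S.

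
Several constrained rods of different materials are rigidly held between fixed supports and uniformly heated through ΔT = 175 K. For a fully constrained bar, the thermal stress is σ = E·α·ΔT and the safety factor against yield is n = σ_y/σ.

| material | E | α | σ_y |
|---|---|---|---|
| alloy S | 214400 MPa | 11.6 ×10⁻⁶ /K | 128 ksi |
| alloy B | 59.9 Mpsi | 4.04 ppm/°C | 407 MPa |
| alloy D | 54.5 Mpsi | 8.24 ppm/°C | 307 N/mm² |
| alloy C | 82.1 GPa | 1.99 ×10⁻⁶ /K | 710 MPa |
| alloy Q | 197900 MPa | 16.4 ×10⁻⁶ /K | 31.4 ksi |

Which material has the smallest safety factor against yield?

alloy Q

In consistent units (E in GPa, α in ×10⁻⁶/K, σ_y in MPa):
  alloy S: E = 214.4, α = 11.6, σ_y = 882.5 → σ = 435 MPa, n = 2.03
  alloy B: E = 413.0, α = 4.04, σ_y = 407.0 → σ = 292 MPa, n = 1.39
  alloy D: E = 375.8, α = 8.24, σ_y = 307.0 → σ = 542 MPa, n = 0.567
  alloy C: E = 82.10, α = 1.99, σ_y = 710.0 → σ = 28.6 MPa, n = 24.8
  alloy Q: E = 197.9, α = 16.4, σ_y = 216.5 → σ = 568 MPa, n = 0.381
Alloy Q has the lowest safety factor, n = 0.381.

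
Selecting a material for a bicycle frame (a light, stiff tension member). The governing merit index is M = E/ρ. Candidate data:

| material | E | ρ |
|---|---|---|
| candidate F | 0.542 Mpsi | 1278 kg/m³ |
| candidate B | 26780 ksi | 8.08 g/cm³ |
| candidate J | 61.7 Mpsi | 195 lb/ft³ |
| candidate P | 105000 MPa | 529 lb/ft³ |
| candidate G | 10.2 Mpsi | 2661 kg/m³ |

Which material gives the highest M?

candidate J

Normalizing units and computing the index:
  candidate F: E = 3.737 GPa, ρ = 1278 kg/m³
  candidate B: E = 184.6 GPa, ρ = 8080 kg/m³
  candidate J: E = 425.4 GPa, ρ = 3124 kg/m³
  candidate P: E = 105.0 GPa, ρ = 8474 kg/m³
  candidate G: E = 70.33 GPa, ρ = 2661 kg/m³
  candidate J: M = 136 MN·m/kg
  candidate G: M = 26.4 MN·m/kg
  candidate B: M = 22.9 MN·m/kg
  candidate P: M = 12.4 MN·m/kg
  candidate F: M = 2.92 MN·m/kg
The maximum is for candidate J.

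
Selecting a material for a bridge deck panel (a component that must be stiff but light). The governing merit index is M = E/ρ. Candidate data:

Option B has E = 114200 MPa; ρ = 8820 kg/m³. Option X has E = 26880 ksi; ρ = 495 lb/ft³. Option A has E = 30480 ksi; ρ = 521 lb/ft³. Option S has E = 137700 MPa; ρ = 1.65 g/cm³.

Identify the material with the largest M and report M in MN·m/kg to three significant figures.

option S, M = 83.5 MN·m/kg

Putting every candidate on a common basis:
  option B: E = 114.2 GPa, ρ = 8820 kg/m³
  option X: E = 185.3 GPa, ρ = 7929 kg/m³
  option A: E = 210.2 GPa, ρ = 8346 kg/m³
  option S: E = 137.7 GPa, ρ = 1650 kg/m³
  option S: M = 83.5 MN·m/kg
  option A: M = 25.2 MN·m/kg
  option X: M = 23.4 MN·m/kg
  option B: M = 12.9 MN·m/kg
Option S ranks first.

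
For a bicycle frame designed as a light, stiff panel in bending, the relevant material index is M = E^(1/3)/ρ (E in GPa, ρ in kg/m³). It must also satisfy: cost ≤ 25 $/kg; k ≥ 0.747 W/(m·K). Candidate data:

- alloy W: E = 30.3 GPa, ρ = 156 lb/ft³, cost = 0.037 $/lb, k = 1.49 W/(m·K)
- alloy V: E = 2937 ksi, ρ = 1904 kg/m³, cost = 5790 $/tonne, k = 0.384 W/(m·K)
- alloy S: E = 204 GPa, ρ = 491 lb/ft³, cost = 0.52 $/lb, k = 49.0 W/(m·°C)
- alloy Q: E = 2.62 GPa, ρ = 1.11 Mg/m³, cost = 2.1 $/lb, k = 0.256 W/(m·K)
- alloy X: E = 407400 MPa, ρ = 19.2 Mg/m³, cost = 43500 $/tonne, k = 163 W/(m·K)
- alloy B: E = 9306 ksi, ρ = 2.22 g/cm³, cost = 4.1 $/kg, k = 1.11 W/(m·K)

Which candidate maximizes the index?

alloy B

Screen on constraints: cost ≤ 25 $/kg; k ≥ 0.747 W/(m·K). Survivors: alloy W, alloy S, alloy B.
In SI units:
  alloy W: E = 30.30 GPa, ρ = 2499 kg/m³
  alloy S: E = 204.0 GPa, ρ = 7865 kg/m³
  alloy B: E = 64.16 GPa, ρ = 2220 kg/m³
  alloy B: M = 1.80×10⁻³
  alloy W: M = 1.25×10⁻³
  alloy S: M = 0.748×10⁻³
The maximum is for alloy B.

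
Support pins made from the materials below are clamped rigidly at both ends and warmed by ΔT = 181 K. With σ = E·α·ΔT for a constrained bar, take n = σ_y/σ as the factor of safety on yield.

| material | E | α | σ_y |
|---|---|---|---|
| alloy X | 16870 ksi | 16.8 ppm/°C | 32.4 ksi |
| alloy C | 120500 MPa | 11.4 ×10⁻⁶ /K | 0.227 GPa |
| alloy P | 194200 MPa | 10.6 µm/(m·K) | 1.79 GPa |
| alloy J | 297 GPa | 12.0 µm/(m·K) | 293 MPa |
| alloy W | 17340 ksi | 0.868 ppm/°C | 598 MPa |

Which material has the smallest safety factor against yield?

With everything in SI (GPa, ×10⁻⁶/K, MPa):
  alloy X: E = 116.3, α = 16.8, σ_y = 223.4 → σ = 354 MPa, n = 0.632
  alloy C: E = 120.5, α = 11.4, σ_y = 227.0 → σ = 249 MPa, n = 0.913
  alloy P: E = 194.2, α = 10.6, σ_y = 1790 → σ = 373 MPa, n = 4.80
  alloy J: E = 297.0, α = 12.0, σ_y = 293.0 → σ = 645 MPa, n = 0.454
  alloy W: E = 119.6, α = 0.868, σ_y = 598.0 → σ = 18.8 MPa, n = 31.8
The minimum is alloy J at n = 0.454.

alloy J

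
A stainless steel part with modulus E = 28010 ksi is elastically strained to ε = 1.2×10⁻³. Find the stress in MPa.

E = 28010 ksi = 193.1 GPa.
σ = E·ε = 193100 MPa × 1.2×10⁻³ = 232 MPa.

232 MPa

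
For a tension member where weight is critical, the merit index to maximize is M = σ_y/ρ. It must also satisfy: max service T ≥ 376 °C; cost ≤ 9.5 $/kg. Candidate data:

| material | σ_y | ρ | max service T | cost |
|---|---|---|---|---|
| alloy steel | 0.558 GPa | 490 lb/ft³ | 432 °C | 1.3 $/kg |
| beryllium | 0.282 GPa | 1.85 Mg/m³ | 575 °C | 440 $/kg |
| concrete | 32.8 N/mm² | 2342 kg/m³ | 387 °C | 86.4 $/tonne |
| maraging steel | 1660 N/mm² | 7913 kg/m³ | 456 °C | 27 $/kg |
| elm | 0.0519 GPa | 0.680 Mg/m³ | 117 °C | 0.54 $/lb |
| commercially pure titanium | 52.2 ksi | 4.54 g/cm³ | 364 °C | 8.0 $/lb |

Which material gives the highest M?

Screen on constraints: max service T ≥ 376 °C; cost ≤ 9.5 $/kg. Survivors: alloy steel, concrete.
In SI units:
  alloy steel: σ_y = 558.0 MPa, ρ = 7849 kg/m³
  concrete: σ_y = 32.80 MPa, ρ = 2342 kg/m³
  alloy steel: M = 71.1 kN·m/kg
  concrete: M = 14.0 kN·m/kg
Alloy steel ranks first.

alloy steel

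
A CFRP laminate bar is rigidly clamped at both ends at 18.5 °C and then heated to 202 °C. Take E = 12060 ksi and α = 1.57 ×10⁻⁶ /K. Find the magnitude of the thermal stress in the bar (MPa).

E = 12060 ksi = 83.15 GPa.
ΔT = 183.5 K. Constrained thermal stress σ = E·α·ΔT = 83.15×10³ MPa × 1.57×10⁻⁶ × 183.5 = 24.0 MPa (compressive).

24.0 MPa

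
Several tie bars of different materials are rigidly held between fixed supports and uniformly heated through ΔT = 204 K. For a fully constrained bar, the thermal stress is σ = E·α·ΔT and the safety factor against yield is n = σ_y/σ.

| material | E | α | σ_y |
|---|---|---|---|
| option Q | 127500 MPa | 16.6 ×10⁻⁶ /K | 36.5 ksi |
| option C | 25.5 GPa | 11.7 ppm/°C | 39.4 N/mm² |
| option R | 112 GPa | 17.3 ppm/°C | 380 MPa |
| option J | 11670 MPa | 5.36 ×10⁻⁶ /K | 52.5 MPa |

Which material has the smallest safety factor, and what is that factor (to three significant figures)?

Converting E to GPa, α to ×10⁻⁶/K, σ_y to MPa, then σ and n for each:
  option Q: E = 127.5, α = 16.6, σ_y = 251.7 → σ = 432 MPa, n = 0.583
  option C: E = 25.50, α = 11.7, σ_y = 39.40 → σ = 60.9 MPa, n = 0.647
  option R: E = 112.0, α = 17.3, σ_y = 380.0 → σ = 395 MPa, n = 0.961
  option J: E = 11.67, α = 5.36, σ_y = 52.50 → σ = 12.8 MPa, n = 4.11
The minimum is option Q at n = 0.583.

option Q, n = 0.583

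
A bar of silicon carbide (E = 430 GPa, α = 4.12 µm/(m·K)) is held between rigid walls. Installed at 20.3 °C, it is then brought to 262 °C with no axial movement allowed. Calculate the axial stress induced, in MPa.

ΔT = 241.7 K. Constrained thermal stress σ = E·α·ΔT = 430.0×10³ MPa × 4.12×10⁻⁶ × 241.7 = 428 MPa (compressive).

428 MPa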